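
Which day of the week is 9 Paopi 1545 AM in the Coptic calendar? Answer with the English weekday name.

Saturday

Equivalently 18 October 1828 Gregorian, JDN 2389014.
2389014 ≡ 5 (mod 7); counting from Monday = 0 gives Saturday.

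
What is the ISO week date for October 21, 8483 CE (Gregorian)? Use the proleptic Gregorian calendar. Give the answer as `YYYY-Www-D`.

The weekday is Thursday (ISO weekday 4).
That Thursday belongs to ISO week 42 of ISO year 8483.

8483-W42-4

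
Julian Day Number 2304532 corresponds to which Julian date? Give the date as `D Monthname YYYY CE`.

19 June 1597 CE

JDN 2304532 is 29 June 1597 in the Gregorian calendar.
In the Julian calendar that day is 19 June 1597 CE.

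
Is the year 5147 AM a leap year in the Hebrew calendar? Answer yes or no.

Hebrew year 5147 is year 17 of its 19-year Metonic cycle; leap years are at positions 3, 6, 8, 11, 14, 17, 19, so it is a leap year (13 months).

yes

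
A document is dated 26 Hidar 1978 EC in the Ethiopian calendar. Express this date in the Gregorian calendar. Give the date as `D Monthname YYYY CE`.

5 December 1985 CE

Julian Day Number of the source date = 2446405.
Converting JDN 2446405 to the Gregorian calendar gives 5 December 1985 CE.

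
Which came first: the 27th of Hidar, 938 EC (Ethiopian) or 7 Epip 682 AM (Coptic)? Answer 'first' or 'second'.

Converting both to JDN: 2066546 vs 2074071; the smaller is the first.

first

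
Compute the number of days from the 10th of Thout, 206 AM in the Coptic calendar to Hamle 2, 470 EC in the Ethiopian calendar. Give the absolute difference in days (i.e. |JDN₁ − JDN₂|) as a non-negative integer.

JDN of the first date = 1899915.
JDN of the second date = 1895824.
|1895824 − 1899915| = 4091.

4091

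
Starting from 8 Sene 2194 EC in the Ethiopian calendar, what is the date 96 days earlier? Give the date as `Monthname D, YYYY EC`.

Megabit 2, 2194 EC

Counting 96 days back from JDN 2525491 reaches JDN 2525395, which is Megabit 2, 2194 EC.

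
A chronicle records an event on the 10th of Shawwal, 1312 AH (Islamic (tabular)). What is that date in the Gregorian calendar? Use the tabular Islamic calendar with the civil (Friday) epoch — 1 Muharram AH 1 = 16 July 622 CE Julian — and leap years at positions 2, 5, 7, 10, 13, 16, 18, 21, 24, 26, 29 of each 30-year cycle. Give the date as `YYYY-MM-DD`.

Both dates share Julian Day Number 2413290; in the Gregorian calendar that is 6 April 1895 CE.

1895-04-06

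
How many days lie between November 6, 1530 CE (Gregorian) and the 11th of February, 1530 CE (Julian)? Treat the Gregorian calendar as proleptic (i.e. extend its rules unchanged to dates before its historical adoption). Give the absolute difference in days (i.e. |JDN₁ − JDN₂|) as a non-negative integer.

JDN of the first date = 2280190.
JDN of the second date = 2279932.
|2279932 − 2280190| = 258.

258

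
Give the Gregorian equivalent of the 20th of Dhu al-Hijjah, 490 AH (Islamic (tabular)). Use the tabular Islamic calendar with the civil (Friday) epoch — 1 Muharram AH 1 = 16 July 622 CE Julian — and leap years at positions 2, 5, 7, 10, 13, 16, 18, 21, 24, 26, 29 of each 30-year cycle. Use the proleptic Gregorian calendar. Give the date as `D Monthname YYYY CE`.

Both dates share Julian Day Number 2122069; in the Gregorian calendar that is 4 December 1097 CE.

4 December 1097 CE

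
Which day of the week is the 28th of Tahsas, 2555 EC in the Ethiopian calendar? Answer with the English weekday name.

This is JDN 2657186 (10 January 2563 Gregorian).
JDN 2657186 mod 7 = 0, and JDN 0 was a Monday, so this is a Monday.

Monday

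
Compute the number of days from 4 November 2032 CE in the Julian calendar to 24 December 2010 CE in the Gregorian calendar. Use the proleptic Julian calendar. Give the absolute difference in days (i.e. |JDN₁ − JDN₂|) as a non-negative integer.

7999

First date → JDN 2463554; second date → JDN 2455555.
The interval is |2463554 − 2455555| = 7999 days.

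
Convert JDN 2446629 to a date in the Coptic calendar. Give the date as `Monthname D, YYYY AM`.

JDN 2446629 is 17 July 1986 in the Gregorian calendar.
In the Coptic calendar that day is Epip 10, 1702 AM.

Epip 10, 1702 AM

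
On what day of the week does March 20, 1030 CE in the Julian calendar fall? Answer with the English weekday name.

Friday

Equivalently 26 March 1030 Gregorian, JDN 2097344.
JDN 2097344 mod 7 = 4, and JDN 0 was a Monday, so this is a Friday.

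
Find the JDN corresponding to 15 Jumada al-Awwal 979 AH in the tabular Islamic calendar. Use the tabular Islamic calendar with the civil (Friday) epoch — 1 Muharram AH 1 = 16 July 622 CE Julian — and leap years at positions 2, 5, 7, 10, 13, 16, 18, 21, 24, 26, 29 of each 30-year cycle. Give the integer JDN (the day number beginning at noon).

2295143

In the proleptic Gregorian calendar the same day is 15 October 1571.
JDN 2451545 is 1 January 2000 CE (Gregorian); the target day is −156402 days from there, so JDN = 2295143.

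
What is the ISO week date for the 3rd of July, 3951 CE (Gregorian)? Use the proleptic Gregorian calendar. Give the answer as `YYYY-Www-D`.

3951-W27-2

The weekday is Tuesday (ISO weekday 2).
That Tuesday belongs to ISO week 27 of ISO year 3951.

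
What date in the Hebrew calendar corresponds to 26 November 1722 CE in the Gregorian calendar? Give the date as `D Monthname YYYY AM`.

17 Kislev 5483 AM

Julian Day Number of the source date = 2350337.
Converting JDN 2350337 to the Hebrew calendar gives 17 Kislev 5483 AM.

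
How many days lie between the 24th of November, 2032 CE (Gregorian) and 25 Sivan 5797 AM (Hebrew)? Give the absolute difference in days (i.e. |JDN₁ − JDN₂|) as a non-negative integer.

1657

First date → JDN 2463561; second date → JDN 2465218.
The interval is |2463561 − 2465218| = 1657 days.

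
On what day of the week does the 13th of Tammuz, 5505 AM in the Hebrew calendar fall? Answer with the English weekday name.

Tuesday

This is JDN 2358602 (13 July 1745 Gregorian).
Since JDN mod 7 = 1 (0 = Monday), the day is Tuesday.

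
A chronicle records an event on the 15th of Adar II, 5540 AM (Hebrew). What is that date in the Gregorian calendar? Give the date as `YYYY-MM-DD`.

1780-03-22

Julian Day Number of the source date = 2371273.
Converting JDN 2371273 to the Gregorian calendar gives 22 March 1780 CE.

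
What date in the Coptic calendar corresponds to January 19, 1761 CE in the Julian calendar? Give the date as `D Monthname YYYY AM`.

Both dates share Julian Day Number 2364282; in the Coptic calendar that is 24 Tobi 1477 AM.

24 Tobi 1477 AM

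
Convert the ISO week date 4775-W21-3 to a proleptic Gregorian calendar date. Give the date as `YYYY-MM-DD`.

ISO week 1 of 4775 is the week containing the first Thursday of 4775.
Week 21, day 3 (Wednesday) lands on 4775-05-21.

4775-05-21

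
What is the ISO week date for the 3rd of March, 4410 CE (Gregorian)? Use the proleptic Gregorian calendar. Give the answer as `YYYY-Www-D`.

The weekday is Wednesday (ISO weekday 3).
That Wednesday belongs to ISO week 9 of ISO year 4410.

4410-W09-3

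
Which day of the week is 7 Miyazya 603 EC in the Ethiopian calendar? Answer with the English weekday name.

Friday

Equivalently 5 April 611 Gregorian, JDN 1944317.
JDN 1944317 mod 7 = 4, and JDN 0 was a Monday, so this is a Friday.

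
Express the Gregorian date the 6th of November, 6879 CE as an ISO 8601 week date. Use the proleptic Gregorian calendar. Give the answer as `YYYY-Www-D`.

The weekday is Monday (ISO weekday 1).
That Monday belongs to ISO week 45 of ISO year 6879.

6879-W45-1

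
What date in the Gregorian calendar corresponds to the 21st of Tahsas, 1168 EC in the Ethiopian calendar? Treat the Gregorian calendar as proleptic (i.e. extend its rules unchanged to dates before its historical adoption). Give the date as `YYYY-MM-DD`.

1175-12-25

Both dates share Julian Day Number 2150578; in the Gregorian calendar that is 25 December 1175 CE.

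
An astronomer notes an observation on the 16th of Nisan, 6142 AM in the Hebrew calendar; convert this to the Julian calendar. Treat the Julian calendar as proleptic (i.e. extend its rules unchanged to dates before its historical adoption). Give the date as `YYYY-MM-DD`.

2382-03-15

The source date corresponds to 31 March 2382 in the Gregorian calendar (JDN 2591157).
That day falls on 15 March 2382 CE in the Julian calendar.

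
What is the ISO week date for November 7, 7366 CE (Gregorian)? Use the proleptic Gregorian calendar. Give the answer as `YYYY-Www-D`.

The weekday is Friday (ISO weekday 5).
That Friday belongs to ISO week 45 of ISO year 7366.

7366-W45-5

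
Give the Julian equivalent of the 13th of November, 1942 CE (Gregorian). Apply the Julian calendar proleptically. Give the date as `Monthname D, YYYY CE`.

The Julian–Gregorian offset here is 13 days (Julian trailing).
13 November 1942 Gregorian − 13 days → 31 October 1942 Julian.

October 31, 1942 CE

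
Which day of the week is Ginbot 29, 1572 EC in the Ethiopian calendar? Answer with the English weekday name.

Tuesday

This is JDN 2298297 (3 June 1580 Gregorian).
JDN 2298297 mod 7 = 1, and JDN 0 was a Monday, so this is a Tuesday.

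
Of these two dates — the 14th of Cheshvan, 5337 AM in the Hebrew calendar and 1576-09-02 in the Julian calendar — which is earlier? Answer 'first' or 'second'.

Converting both to JDN: 2296972 vs 2296937; the smaller is the second.

second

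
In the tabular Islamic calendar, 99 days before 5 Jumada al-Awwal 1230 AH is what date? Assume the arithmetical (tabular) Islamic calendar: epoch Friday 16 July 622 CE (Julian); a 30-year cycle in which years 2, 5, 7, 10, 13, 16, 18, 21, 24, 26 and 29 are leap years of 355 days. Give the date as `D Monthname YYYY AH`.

24 Muharram 1230 AH

The starting date is JDN 2384079; 2384079 − 99 = 2383980.
JDN 2383980 corresponds to 24 Muharram 1230 AH.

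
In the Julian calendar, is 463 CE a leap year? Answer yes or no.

no

463 mod 4 = 3, so it is a common year in the Julian calendar.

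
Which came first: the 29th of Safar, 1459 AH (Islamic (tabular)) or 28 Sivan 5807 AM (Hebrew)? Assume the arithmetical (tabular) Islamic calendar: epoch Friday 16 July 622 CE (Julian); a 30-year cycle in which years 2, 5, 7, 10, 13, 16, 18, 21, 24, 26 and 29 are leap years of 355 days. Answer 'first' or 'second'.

The two dates have Julian Day Numbers 2465165 and 2468884 respectively.
Since 2465165 < 2468884, the first date comes first.

first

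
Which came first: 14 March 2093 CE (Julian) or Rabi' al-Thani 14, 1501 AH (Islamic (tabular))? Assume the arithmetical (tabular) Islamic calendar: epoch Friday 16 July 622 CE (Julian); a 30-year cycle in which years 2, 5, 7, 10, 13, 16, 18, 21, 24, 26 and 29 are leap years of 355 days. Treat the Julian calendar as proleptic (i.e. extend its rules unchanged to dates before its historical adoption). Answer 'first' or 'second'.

second

The two dates have Julian Day Numbers 2485599 and 2480092 respectively.
Since 2480092 < 2485599, the second date comes first.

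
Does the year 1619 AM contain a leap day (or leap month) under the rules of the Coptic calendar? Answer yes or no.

1619 mod 4 = 3; in the Coptic calendar a year is leap when year mod 4 = 3, so it is a leap year.

yes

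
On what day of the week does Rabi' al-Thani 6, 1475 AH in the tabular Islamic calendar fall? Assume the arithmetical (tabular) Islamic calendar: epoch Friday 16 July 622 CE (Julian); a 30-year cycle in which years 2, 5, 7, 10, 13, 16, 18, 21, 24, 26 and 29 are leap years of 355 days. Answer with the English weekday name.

In the Gregorian calendar this is 28 November 2052 (JDN 2470870).
Since JDN mod 7 = 3 (0 = Monday), the day is Thursday.

Thursday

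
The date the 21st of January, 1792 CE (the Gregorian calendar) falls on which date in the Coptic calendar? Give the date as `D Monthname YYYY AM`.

Julian Day Number of the source date = 2375595.
Converting JDN 2375595 to the Coptic calendar gives 14 Tobi 1508 AM.

14 Tobi 1508 AM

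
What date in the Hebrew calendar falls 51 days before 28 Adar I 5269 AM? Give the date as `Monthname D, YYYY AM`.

Shevat 7, 5269 AM

Counting 51 days back from JDN 2272269 reaches JDN 2272218, which is Shevat 7, 5269 AM.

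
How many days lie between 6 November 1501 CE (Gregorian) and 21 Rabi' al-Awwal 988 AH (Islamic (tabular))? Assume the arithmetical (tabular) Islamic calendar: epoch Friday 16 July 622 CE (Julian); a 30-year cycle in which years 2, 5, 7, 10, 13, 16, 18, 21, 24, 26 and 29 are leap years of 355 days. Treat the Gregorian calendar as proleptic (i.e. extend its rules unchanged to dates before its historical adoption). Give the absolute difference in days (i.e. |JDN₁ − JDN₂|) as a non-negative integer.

First date → JDN 2269598; second date → JDN 2298279.
The interval is |2269598 − 2298279| = 28681 days.

28681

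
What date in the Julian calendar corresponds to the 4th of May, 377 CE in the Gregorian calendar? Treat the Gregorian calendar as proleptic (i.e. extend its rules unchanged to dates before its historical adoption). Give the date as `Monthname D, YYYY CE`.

For dates in this range the Gregorian date is 1 day ahead of the Julian.
4 May 377 Gregorian − 1 day → 3 May 377 Julian.

May 3, 377 CE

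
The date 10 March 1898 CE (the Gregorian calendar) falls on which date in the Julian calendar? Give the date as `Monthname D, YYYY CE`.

February 26, 1898 CE

For dates in this range the Gregorian date is 12 days ahead of the Julian.
10 March 1898 Gregorian − 12 days → 26 February 1898 Julian.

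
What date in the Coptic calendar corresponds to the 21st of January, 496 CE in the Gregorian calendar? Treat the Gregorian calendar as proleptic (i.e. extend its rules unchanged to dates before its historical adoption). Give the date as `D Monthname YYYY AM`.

Julian Day Number of the source date = 1902241.
Converting JDN 1902241 to the Coptic calendar gives 24 Tobi 212 AM.

24 Tobi 212 AM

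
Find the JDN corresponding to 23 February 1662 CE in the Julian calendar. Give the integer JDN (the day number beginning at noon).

2328157

Equivalently 5 March 1662 (Gregorian).
JDN 2451545 is 1 January 2000 CE (Gregorian); the target day is −123388 days from there, so JDN = 2328157.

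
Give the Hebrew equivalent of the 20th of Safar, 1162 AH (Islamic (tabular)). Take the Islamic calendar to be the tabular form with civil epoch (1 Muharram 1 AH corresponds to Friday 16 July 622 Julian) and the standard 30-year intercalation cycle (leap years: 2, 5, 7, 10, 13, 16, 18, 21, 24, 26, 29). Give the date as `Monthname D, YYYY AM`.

The source date corresponds to 9 February 1749 in the Gregorian calendar (JDN 2359909).
That day falls on 21 Shevat 5509 AM in the Hebrew calendar.

Shevat 21, 5509 AM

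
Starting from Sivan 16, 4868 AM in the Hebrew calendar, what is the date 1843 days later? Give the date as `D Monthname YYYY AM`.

28 Sivan 4873 AM

Counting 1843 days forward from JDN 2125903 reaches JDN 2127746, which is 28 Sivan 4873 AM.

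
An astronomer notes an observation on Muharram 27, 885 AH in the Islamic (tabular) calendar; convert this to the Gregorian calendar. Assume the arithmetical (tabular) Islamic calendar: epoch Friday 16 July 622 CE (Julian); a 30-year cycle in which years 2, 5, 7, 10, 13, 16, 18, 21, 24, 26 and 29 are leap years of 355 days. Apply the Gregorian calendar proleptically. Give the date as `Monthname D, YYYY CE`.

April 17, 1480 CE

Julian Day Number of the source date = 2261726.
Converting JDN 2261726 to the Gregorian calendar gives 17 April 1480 CE.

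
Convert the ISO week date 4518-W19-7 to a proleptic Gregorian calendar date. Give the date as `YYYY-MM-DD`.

ISO week 1 of 4518 is the week containing the first Thursday of 4518.
Week 19, day 7 (Sunday) lands on 4518-05-15.

4518-05-15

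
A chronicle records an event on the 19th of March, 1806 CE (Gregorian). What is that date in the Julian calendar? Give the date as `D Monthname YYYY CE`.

At this point the Julian calendar is 12 days behind the Gregorian.
19 March 1806 Gregorian − 12 days → 7 March 1806 Julian.

7 March 1806 CE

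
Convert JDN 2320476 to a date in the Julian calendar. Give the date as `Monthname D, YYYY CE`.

February 12, 1641 CE

The Gregorian equivalent of JDN 2320476 is 22 February 1641.
In the Julian calendar that day is February 12, 1641 CE.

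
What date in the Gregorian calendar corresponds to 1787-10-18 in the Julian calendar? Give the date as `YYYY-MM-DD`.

1787-10-29

For dates in this range the Gregorian date is 11 days ahead of the Julian.
18 October 1787 Julian + 11 days → 29 October 1787 Gregorian.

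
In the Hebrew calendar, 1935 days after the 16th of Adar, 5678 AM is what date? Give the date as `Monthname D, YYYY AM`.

JDN of the 16th of Adar, 5678 AM = 2421653.
2421653 + 1935 = 2423588.
JDN 2423588 in the Hebrew calendar is Tammuz 3, 5683 AM.

Tammuz 3, 5683 AM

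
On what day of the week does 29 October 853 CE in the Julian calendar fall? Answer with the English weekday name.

Sunday

Equivalently 2 November 853 Gregorian, JDN 2032918.
JDN 2032918 mod 7 = 6, and JDN 0 was a Monday, so this is a Sunday.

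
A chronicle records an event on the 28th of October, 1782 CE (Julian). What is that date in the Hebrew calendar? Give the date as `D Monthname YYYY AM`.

2 Kislev 5543 AM

The source date corresponds to 8 November 1782 in the Gregorian calendar (JDN 2372234).
That day falls on 2 Kislev 5543 AM in the Hebrew calendar.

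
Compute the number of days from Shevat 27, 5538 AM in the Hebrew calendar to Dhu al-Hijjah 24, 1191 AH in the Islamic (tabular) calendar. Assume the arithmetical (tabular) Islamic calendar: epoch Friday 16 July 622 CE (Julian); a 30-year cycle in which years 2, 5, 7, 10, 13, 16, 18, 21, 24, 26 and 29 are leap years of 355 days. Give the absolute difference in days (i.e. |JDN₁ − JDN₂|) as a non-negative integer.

JDN of the first date = 2370516.
JDN of the second date = 2370484.
|2370484 − 2370516| = 32.

32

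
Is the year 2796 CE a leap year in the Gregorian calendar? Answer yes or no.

yes

2796 is divisible by 4 and not by 100, so it is a leap year.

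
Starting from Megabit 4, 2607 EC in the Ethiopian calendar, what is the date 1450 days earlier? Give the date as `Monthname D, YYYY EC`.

Megabit 15, 2603 EC

JDN of Megabit 4, 2607 EC = 2676245.
2676245 − 1450 = 2674795.
JDN 2674795 in the Ethiopian calendar is Megabit 15, 2603 EC.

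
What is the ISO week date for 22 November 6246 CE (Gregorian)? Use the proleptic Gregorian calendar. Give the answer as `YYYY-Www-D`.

The weekday is Sunday (ISO weekday 7).
That Sunday belongs to ISO week 47 of ISO year 6246.

6246-W47-7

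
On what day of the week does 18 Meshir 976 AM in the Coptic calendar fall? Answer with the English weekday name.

Friday

Equivalently 20 February 1260 Gregorian, JDN 2181316.
Since JDN mod 7 = 4 (0 = Monday), the day is Friday.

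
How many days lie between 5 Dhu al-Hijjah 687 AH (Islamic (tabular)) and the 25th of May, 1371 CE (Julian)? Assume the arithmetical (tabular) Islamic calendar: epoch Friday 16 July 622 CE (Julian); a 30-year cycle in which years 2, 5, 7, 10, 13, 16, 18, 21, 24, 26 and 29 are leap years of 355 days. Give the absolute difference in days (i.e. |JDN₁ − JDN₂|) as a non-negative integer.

First date → JDN 2191865; second date → JDN 2221960.
The interval is |2191865 − 2221960| = 30095 days.

30095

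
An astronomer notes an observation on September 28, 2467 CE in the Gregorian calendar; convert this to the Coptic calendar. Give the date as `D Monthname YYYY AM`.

14 Thout 2184 AM

Julian Day Number of the source date = 2622384.
Converting JDN 2622384 to the Coptic calendar gives 14 Thout 2184 AM.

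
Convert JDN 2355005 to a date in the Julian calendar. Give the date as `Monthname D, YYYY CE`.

The Gregorian equivalent of JDN 2355005 is 7 September 1735.
In the Julian calendar that day is August 27, 1735 CE.

August 27, 1735 CE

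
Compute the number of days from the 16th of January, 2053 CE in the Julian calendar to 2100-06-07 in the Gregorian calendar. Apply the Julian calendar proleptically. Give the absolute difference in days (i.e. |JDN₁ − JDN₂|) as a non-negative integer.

First date → JDN 2470932; second date → JDN 2488227.
The interval is |2470932 − 2488227| = 17295 days.

17295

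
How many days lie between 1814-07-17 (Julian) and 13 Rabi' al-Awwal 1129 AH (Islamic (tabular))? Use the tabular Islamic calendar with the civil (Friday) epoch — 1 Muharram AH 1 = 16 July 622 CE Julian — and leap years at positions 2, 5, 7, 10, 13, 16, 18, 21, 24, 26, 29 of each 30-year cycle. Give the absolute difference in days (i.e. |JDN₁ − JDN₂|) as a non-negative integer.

JDN of the first date = 2383819.
JDN of the second date = 2348237.
|2348237 − 2383819| = 35582.

35582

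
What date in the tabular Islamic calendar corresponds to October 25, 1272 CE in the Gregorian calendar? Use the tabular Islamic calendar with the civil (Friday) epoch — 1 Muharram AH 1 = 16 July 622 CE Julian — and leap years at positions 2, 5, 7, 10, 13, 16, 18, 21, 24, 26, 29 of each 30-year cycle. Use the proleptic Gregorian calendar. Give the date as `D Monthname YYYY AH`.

23 Rabi' al-Awwal 671 AH

Julian Day Number of the source date = 2185947.
Converting JDN 2185947 to the tabular Islamic calendar gives 23 Rabi' al-Awwal 671 AH.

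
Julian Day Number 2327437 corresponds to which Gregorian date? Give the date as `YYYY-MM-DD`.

1660-03-15

JDN 2451545 is 1 Jan 2000; 2327437 is −124108 days from there.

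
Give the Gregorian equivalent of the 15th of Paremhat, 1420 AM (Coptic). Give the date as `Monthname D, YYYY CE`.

March 22, 1704 CE

Julian Day Number of the source date = 2343514.
Converting JDN 2343514 to the Gregorian calendar gives 22 March 1704 CE.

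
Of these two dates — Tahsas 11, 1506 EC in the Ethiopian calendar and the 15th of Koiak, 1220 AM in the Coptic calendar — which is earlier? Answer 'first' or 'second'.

First date → JDN 2274022; second date → JDN 2270374.
JDN 2270374 < JDN 2274022, so the second date is earlier.

second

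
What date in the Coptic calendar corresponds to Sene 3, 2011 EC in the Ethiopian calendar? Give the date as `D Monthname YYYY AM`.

3 Paoni 1735 AM

Julian Day Number of the source date = 2458645.
Converting JDN 2458645 to the Coptic calendar gives 3 Paoni 1735 AM.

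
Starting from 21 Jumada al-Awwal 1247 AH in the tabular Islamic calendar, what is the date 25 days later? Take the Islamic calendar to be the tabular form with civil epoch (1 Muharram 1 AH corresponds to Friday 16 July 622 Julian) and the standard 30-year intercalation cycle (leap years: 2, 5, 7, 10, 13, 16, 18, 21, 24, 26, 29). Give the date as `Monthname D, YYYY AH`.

Jumada al-Thani 16, 1247 AH

The starting date is JDN 2390119; 2390119 + 25 = 2390144.
JDN 2390144 corresponds to Jumada al-Thani 16, 1247 AH.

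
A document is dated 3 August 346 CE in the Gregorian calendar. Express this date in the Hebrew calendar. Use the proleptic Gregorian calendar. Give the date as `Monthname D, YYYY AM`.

Av 27, 4106 AM

Julian Day Number of the source date = 1847648.
Converting JDN 1847648 to the Hebrew calendar gives 27 Av 4106 AM.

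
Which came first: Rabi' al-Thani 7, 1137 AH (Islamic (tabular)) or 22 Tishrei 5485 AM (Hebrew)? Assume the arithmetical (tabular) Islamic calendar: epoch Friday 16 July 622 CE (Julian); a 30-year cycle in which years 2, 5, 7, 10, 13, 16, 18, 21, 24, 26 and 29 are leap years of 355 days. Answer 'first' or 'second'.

Converting both to JDN: 2351096 vs 2351020; the smaller is the second.

second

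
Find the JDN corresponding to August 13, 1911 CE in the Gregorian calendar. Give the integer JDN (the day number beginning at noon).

2419262

JDN 2299161 is 15 October 1582 CE (Gregorian); the target day is +120101 days from there, so JDN = 2419262.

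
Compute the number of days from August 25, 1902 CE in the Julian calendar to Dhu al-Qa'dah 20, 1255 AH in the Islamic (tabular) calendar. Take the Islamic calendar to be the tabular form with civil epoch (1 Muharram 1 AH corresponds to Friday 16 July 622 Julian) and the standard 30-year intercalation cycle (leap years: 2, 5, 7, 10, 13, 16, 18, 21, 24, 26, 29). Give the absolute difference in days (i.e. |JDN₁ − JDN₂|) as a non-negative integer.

JDN of the first date = 2416000.
JDN of the second date = 2393130.
|2393130 − 2416000| = 22870.

22870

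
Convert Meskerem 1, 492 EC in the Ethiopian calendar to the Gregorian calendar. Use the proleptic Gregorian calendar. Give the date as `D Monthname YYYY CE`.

Julian Day Number of the source date = 1903559.
Converting JDN 1903559 to the Gregorian calendar gives 31 August 499 CE.

31 August 499 CE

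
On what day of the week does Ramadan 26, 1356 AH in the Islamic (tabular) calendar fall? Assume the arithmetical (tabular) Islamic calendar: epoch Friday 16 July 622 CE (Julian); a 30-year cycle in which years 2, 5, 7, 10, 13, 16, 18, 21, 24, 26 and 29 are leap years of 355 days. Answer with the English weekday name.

Tuesday

In the Gregorian calendar this is 30 November 1937 (JDN 2428868).
Since JDN mod 7 = 1 (0 = Monday), the day is Tuesday.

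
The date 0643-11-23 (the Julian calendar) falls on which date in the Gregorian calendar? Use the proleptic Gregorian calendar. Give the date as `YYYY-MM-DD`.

0643-11-26

For dates in this range the Gregorian date is 3 days ahead of the Julian.
23 November 643 Julian + 3 days → 26 November 643 Gregorian.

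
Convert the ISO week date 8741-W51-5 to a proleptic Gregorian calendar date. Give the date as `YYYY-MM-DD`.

ISO week 1 of 8741 is the week containing the first Thursday of 8741.
Week 51, day 5 (Friday) lands on 8741-12-19.

8741-12-19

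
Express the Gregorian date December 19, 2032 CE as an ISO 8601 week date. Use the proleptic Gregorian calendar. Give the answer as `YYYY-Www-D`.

2032-W51-7

The weekday is Sunday (ISO weekday 7).
That Sunday belongs to ISO week 51 of ISO year 2032.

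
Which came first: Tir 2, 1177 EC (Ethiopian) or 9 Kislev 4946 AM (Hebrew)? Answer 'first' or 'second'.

Converting both to JDN: 2153876 vs 2154187; the smaller is the first.

first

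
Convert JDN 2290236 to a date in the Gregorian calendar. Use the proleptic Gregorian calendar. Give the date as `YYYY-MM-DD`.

1558-05-09

JDN 2451545 is 1 Jan 2000; 2290236 is −161309 days from there.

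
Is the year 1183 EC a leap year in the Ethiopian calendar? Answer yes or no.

yes

1183 mod 4 = 3; in the Ethiopian calendar a year is leap when year mod 4 = 3, so it is a leap year.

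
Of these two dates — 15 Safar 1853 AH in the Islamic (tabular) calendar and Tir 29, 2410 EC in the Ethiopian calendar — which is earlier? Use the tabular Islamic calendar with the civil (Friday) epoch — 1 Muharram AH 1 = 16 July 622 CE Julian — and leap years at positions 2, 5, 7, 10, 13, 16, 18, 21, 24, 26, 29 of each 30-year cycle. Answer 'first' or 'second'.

Converting both to JDN: 2604771 vs 2604256; the smaller is the second.

second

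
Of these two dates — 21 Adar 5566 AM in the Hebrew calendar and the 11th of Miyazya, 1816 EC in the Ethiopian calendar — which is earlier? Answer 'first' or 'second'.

The two dates have Julian Day Numbers 2380757 and 2387370 respectively.
Since 2380757 < 2387370, the first date comes first.

first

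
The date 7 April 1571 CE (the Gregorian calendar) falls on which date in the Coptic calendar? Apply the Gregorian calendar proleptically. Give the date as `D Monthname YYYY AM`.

Both dates share Julian Day Number 2294952; in the Coptic calendar that is 2 Parmouti 1287 AM.

2 Parmouti 1287 AM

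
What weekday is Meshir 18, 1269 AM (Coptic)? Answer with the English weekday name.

Equivalently 22 February 1553 Gregorian, JDN 2288334.
JDN 2288334 mod 7 = 6, and JDN 0 was a Monday, so this is a Sunday.

Sunday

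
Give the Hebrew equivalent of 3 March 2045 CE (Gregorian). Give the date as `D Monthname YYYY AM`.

Julian Day Number of the source date = 2468043.
Converting JDN 2468043 to the Hebrew calendar gives 14 Adar 5805 AM.

14 Adar 5805 AM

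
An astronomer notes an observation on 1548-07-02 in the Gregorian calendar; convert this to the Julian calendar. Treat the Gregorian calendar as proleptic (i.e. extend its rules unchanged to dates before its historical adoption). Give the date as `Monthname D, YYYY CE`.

At this point the Julian calendar is 10 days behind the Gregorian.
2 July 1548 Gregorian − 10 days → 22 June 1548 Julian.

June 22, 1548 CE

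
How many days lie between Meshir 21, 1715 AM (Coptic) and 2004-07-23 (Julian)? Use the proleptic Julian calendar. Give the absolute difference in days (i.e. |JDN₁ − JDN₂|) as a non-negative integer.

First date → JDN 2451238; second date → JDN 2453223.
The interval is |2451238 − 2453223| = 1985 days.

1985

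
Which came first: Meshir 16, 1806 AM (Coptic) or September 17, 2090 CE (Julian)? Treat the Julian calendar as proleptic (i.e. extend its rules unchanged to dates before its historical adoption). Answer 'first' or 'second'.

first

First date → JDN 2484471; second date → JDN 2484690.
JDN 2484471 < JDN 2484690, so the first date is earlier.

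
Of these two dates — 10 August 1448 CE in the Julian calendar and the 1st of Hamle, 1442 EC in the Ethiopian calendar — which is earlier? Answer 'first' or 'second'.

first

First date → JDN 2250162; second date → JDN 2250846.
JDN 2250162 < JDN 2250846, so the first date is earlier.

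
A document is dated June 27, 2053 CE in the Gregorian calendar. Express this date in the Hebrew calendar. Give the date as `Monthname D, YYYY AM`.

Tammuz 11, 5813 AM

Julian Day Number of the source date = 2471081.
Converting JDN 2471081 to the Hebrew calendar gives 11 Tammuz 5813 AM.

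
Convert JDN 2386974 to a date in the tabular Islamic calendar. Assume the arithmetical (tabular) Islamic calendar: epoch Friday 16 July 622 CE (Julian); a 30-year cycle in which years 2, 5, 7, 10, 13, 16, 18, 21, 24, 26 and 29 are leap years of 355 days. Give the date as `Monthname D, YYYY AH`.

The Gregorian equivalent of JDN 2386974 is 19 March 1823.
In the tabular Islamic calendar that day is Rajab 6, 1238 AH.

Rajab 6, 1238 AH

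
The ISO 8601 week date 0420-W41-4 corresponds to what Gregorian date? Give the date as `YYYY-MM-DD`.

ISO week 1 of 420 is the week containing the first Thursday of 420.
Week 41, day 4 (Thursday) lands on 0420-10-08.

0420-10-08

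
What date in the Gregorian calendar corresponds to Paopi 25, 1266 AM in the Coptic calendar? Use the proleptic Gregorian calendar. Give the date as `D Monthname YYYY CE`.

Julian Day Number of the source date = 2287125.
Converting JDN 2287125 to the Gregorian calendar gives 1 November 1549 CE.

1 November 1549 CE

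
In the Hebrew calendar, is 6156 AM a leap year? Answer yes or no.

yes

Hebrew year 6156 is year 19 of its 19-year Metonic cycle; leap years are at positions 3, 6, 8, 11, 14, 17, 19, so it is a leap year (13 months).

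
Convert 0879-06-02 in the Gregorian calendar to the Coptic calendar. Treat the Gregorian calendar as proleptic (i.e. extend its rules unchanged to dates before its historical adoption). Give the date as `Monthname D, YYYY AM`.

Both dates share Julian Day Number 2042261; in the Coptic calendar that is 4 Paoni 595 AM.

Paoni 4, 595 AM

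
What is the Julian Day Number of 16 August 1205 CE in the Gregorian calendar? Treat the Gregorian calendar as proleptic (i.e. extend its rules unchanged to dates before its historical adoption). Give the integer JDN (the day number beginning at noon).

2161405

JDN 2451545 is 1 January 2000 CE (Gregorian); the target day is −290140 days from there, so JDN = 2161405.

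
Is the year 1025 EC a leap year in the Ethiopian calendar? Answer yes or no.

no

1025 mod 4 = 1; in the Ethiopian calendar a year is leap when year mod 4 = 3, so it is a common year.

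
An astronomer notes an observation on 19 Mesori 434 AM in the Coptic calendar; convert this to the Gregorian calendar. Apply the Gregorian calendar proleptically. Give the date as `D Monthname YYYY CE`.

Both dates share Julian Day Number 1983531; in the Gregorian calendar that is 16 August 718 CE.

16 August 718 CE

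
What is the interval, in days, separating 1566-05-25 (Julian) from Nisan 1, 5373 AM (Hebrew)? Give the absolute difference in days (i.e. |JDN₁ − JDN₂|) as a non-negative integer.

17094

JDN of the first date = 2293184.
JDN of the second date = 2310278.
|2310278 − 2293184| = 17094.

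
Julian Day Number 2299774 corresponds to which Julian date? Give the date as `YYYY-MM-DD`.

JDN 2299774 is 19 June 1584 in the Gregorian calendar.
In the Julian calendar that day is 1584-06-09.

1584-06-09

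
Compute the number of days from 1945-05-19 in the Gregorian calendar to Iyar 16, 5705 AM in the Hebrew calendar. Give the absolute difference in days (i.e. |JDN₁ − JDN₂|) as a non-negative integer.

First date → JDN 2431595; second date → JDN 2431575.
The interval is |2431595 − 2431575| = 20 days.

20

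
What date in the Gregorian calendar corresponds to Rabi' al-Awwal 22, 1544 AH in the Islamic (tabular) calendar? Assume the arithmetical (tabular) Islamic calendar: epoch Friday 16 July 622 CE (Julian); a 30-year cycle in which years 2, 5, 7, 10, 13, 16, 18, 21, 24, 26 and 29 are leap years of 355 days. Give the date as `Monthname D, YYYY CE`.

Julian Day Number of the source date = 2495308.
Converting JDN 2495308 to the Gregorian calendar gives 27 October 2119 CE.

October 27, 2119 CE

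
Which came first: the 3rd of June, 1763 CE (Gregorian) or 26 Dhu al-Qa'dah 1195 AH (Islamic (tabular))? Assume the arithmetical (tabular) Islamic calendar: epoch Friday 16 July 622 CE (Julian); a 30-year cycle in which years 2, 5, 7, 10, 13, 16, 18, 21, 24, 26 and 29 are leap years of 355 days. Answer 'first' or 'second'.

first

First date → JDN 2365136; second date → JDN 2371874.
JDN 2365136 < JDN 2371874, so the first date is earlier.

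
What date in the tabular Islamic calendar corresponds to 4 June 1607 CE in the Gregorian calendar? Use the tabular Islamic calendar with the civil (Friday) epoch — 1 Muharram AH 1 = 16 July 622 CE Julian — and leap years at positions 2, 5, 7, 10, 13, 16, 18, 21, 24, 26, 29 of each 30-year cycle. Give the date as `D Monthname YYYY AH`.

8 Safar 1016 AH

Julian Day Number of the source date = 2308159.
Converting JDN 2308159 to the tabular Islamic calendar gives 8 Safar 1016 AH.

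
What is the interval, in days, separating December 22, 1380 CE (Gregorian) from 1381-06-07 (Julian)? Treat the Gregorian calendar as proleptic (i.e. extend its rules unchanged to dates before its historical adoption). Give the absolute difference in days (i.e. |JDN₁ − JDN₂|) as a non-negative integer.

JDN of the first date = 2225451.
JDN of the second date = 2225626.
|2225626 − 2225451| = 175.

175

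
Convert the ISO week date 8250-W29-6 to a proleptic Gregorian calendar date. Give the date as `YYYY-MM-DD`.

8250-07-20

ISO week 1 of 8250 is the week containing the first Thursday of 8250.
Week 29, day 6 (Saturday) lands on 8250-07-20.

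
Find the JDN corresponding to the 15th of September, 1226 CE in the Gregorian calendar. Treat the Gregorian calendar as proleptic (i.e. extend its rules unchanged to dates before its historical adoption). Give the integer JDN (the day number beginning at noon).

JDN 2400001 is 17 November 1858 CE (Gregorian), MJD 0; the target day is −230896 days from there, so JDN = 2169105.

2169105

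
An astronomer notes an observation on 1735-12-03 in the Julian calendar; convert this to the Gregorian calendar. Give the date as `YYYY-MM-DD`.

At this point the Julian calendar is 11 days behind the Gregorian.
3 December 1735 Julian + 11 days → 14 December 1735 Gregorian.

1735-12-14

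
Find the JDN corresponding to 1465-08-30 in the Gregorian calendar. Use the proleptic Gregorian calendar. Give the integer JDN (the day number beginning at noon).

2256382

JDN 2451545 is 1 January 2000 CE (Gregorian); the target day is −195163 days from there, so JDN = 2256382.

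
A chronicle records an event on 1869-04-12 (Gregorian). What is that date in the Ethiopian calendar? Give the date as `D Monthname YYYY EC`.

5 Miyazya 1861 EC

Both dates share Julian Day Number 2403800; in the Ethiopian calendar that is 5 Miyazya 1861 EC.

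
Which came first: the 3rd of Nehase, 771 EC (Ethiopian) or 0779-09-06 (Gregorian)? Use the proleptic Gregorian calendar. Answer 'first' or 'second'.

first

The two dates have Julian Day Numbers 2005795 and 2005832 respectively.
Since 2005795 < 2005832, the first date comes first.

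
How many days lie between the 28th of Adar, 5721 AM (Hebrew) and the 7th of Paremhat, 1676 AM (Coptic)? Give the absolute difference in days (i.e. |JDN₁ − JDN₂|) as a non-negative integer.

First date → JDN 2437375; second date → JDN 2437010.
The interval is |2437375 − 2437010| = 365 days.

365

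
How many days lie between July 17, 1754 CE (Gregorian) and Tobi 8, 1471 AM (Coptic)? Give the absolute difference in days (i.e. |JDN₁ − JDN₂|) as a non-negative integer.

First date → JDN 2361893; second date → JDN 2362074.
The interval is |2361893 − 2362074| = 181 days.

181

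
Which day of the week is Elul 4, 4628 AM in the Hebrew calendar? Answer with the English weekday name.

Equivalently 30 August 868 Gregorian, JDN 2038333.
JDN 2038333 mod 7 = 3, and JDN 0 was a Monday, so this is a Thursday.

Thursday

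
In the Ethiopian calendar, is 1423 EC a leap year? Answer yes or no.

1423 mod 4 = 3; in the Ethiopian calendar a year is leap when year mod 4 = 3, so it is a leap year.

yes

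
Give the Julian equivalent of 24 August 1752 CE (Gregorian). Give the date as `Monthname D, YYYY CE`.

August 13, 1752 CE

For dates in this range the Gregorian date is 11 days ahead of the Julian.
24 August 1752 Gregorian − 11 days → 13 August 1752 Julian.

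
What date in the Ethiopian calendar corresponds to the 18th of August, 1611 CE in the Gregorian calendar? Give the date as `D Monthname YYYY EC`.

15 Nehase 1603 EC

Julian Day Number of the source date = 2309695.
Converting JDN 2309695 to the Ethiopian calendar gives 15 Nehase 1603 EC.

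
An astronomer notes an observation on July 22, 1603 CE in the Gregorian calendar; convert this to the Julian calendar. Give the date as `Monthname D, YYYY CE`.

July 12, 1603 CE

The Julian–Gregorian offset here is 10 days (Julian trailing).
22 July 1603 Gregorian − 10 days → 12 July 1603 Julian.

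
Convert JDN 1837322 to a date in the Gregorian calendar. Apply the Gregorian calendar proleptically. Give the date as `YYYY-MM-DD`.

0318-04-26

Counting from JDN 2299161 = 15 Oct 1582 gives an offset of -461839 days.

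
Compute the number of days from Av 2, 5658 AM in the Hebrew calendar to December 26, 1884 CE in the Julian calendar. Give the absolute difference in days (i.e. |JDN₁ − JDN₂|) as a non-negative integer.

First date → JDN 2414492; second date → JDN 2409549.
The interval is |2414492 − 2409549| = 4943 days.

4943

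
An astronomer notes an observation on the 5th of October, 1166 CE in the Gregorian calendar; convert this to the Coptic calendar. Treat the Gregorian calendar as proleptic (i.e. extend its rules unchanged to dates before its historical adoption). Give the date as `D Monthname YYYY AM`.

1 Paopi 883 AM

Both dates share Julian Day Number 2147210; in the Coptic calendar that is 1 Paopi 883 AM.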